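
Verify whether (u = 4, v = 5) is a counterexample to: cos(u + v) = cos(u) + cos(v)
Yes

Substituting u = 4, v = 5:
LHS = cos(4 + 5) = cos(9) ≈ -0.9111
RHS = cos(4) + cos(5) ≈ -0.37

Since LHS ≠ RHS, this pair disproves the claim.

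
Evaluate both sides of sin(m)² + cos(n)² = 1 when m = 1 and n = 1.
LHS = sin(1)² + cos(1)² = 1
RHS = 1

LHS = RHS: the two sides agree.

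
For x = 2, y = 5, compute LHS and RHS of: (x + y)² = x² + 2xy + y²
LHS = (2 + 5)² = 49
RHS = 2² + 2·2·5 + 5² = 49

LHS = RHS: the two sides agree.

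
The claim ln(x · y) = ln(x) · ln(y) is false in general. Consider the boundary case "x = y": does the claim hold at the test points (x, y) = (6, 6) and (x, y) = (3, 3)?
At (6, 6): LHS = ln(36) ≈ 3.584 ≠ RHS = ln(6)² ≈ 3.21
At (3, 3): LHS = ln(9) ≈ 2.197 ≠ RHS = ln(3)² ≈ 1.207

Answer: No, fails at both test points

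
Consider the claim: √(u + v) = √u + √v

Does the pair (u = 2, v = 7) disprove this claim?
Substituting u = 2, v = 7:
LHS = √(2 + 7) = 3
RHS = √2 + √7 = √(2) + √(7) ≈ 4.06

Since LHS ≠ RHS, this pair disproves the claim.

Answer: Yes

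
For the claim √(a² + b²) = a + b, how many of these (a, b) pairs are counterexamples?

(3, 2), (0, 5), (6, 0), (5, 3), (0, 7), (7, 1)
Testing each pair:
(3, 2): LHS = √(13) ≈ 3.606, RHS = 5 → counterexample
(0, 5): LHS = 5, RHS = 5 → satisfies claim
(6, 0): LHS = 6, RHS = 6 → satisfies claim
(5, 3): LHS = √(34) ≈ 5.831, RHS = 8 → counterexample
(0, 7): LHS = 7, RHS = 7 → satisfies claim
(7, 1): LHS = 5·√(2) ≈ 7.071, RHS = 8 → counterexample

That makes 3 counterexamples.

Answer: 3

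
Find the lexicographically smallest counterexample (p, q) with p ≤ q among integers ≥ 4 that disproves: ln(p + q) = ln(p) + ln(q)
(p, q) = (4, 4)

Substituting (4, 4) into the claim:
LHS = ln(4 + 4) = ln(8) ≈ 2.079
RHS = ln(4) + ln(4) = 2·ln(4) ≈ 2.773

Since LHS ≠ RHS, this pair disproves the claim, and no lexicographically smaller pair (p ≤ q, integers ≥ 4) does.

For instance (8, 9) is also a counterexample (LHS = ln(17) ≈ 2.833, RHS = ln(8) + ln(9) ≈ 4.277), but it's lexicographically larger.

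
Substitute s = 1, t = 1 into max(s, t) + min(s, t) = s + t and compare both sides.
LHS = max(1, 1) + min(1, 1) = 2
RHS = 1 + 1 = 2

LHS = RHS: the two sides agree.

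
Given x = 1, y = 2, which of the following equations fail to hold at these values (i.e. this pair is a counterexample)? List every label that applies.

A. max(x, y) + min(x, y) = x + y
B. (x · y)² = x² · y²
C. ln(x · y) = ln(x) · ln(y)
Evaluating each claim at the given values:
A. LHS = 3, RHS = 3 → holds here (LHS = RHS)
B. LHS = 4, RHS = 4 → holds here (LHS = RHS)
C. LHS = ln(2) ≈ 0.6931, RHS = 0 → fails here (LHS ≠ RHS)

Answer: C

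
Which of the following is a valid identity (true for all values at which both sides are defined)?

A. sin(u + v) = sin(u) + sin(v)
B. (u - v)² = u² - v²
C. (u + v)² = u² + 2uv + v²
C

A: fails at (2, 2) — LHS = sin(4) ≈ -0.7568, RHS = 2·sin(2) ≈ 1.819.
B: fails at (0, 1) — LHS = 1, RHS = -1.
C: holds — e.g. at (3, 7), both sides equal 100.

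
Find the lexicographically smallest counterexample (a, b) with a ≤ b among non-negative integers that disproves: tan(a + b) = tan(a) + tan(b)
At (0, 0): both sides equal 0, so it holds there.
At (0, 2): both sides equal tan(2) ≈ -2.185, so it holds there.

Substituting (1, 1) into the claim:
LHS = tan(1 + 1) = tan(2) ≈ -2.185
RHS = tan(1) + tan(1) = 2·tan(1) ≈ 3.115

Since LHS ≠ RHS, this pair disproves the claim, and no lexicographically smaller pair (a ≤ b, non-negative integers) does.

For instance (6, 6) is also a counterexample (LHS = tan(12) ≈ -0.6359, RHS = 2·tan(6) ≈ -0.582), but it's lexicographically larger.

Answer: (a, b) = (1, 1)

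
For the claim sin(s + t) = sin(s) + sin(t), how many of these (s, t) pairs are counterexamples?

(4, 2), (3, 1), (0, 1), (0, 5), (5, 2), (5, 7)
4

Testing each pair:
(4, 2): LHS = sin(6) ≈ -0.2794, RHS = sin(4) + sin(2) ≈ 0.1525 → counterexample
(3, 1): LHS = sin(4) ≈ -0.7568, RHS = sin(3) + sin(1) ≈ 0.9826 → counterexample
(0, 1): LHS = sin(1) ≈ 0.8415, RHS = sin(1) ≈ 0.8415 → satisfies claim
(0, 5): LHS = sin(5) ≈ -0.9589, RHS = sin(5) ≈ -0.9589 → satisfies claim
(5, 2): LHS = sin(7) ≈ 0.657, RHS = sin(5) + sin(2) ≈ -0.04963 → counterexample
(5, 7): LHS = sin(12) ≈ -0.5366, RHS = sin(5) + sin(7) ≈ -0.3019 → counterexample

That makes 4 counterexamples.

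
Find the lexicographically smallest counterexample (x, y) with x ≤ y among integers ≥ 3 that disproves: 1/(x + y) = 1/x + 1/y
Substituting (3, 3) into the claim:
LHS = 1/(3 + 3) = 1/6
RHS = 1/3 + 1/3 = 2/3

Since LHS ≠ RHS, this pair disproves the claim, and no lexicographically smaller pair (x ≤ y, integers ≥ 3) does.

For instance (3, 4) is also a counterexample (LHS = 1/7, RHS = 7/12), but it's lexicographically larger.

Answer: (x, y) = (3, 3)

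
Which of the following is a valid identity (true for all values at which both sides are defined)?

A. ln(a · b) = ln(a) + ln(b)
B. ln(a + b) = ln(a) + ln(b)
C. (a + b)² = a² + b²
A: holds — e.g. at (3, 4), both sides equal ln(12) ≈ 2.485.
B: fails at (1, 4) — LHS = ln(5) ≈ 1.609, RHS = ln(4) ≈ 1.386.
C: fails at (1, 5) — LHS = 36, RHS = 26.

Answer: A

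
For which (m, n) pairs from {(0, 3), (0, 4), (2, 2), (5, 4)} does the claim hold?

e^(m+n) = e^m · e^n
Testing each pair:
(0, 3): LHS = e^3 ≈ 20.09, RHS = e^3 ≈ 20.09 → holds
(0, 4): LHS = e^4 ≈ 54.6, RHS = e^4 ≈ 54.6 → holds
(2, 2): LHS = e^4 ≈ 54.6, RHS = e^4 ≈ 54.6 → holds
(5, 4): LHS = e^9 ≈ 8103, RHS = e^9 ≈ 8103 → holds

Every pair satisfies the claim.

Answer: All pairs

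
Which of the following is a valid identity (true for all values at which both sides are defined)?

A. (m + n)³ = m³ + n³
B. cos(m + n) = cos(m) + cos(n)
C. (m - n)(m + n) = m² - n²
C

A: fails at (4, 4) — LHS = 512, RHS = 128.
B: fails at (1, 1) — LHS = cos(2) ≈ -0.4161, RHS = 2·cos(1) ≈ 1.081.
C: holds — e.g. at (0, 1), both sides equal -1.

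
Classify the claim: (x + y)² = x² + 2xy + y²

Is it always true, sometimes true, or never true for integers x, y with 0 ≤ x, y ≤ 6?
Always true

The identity holds for every pair in the range. For instance at (x, y) = (2, 0): both sides equal 4.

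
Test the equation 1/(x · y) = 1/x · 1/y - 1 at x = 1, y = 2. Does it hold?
Substituting x = 1, y = 2:

LHS = 1/(1 · 2) = 1/2
RHS = 1/1 · 1/2 - 1 = -1/2

LHS ≠ RHS, so the equation does not hold at this point.

Answer: Fails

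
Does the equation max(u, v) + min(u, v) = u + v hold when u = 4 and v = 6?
Substituting u = 4, v = 6:

LHS = max(4, 6) + min(4, 6) = 10
RHS = 4 + 6 = 10

LHS = RHS, so the equation holds at this point.

Answer: Holds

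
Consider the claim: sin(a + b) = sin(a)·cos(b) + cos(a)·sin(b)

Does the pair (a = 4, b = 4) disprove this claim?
Substituting a = 4, b = 4:
LHS = sin(4 + 4) = sin(8) ≈ 0.9894
RHS = sin(4)·cos(4) + cos(4)·sin(4) = 2·sin(4)·cos(4) ≈ 0.9894

The sides agree, so this pair does not disprove the claim.

Answer: No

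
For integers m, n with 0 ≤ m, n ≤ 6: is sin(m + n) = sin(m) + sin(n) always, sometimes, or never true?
Sometimes true

It holds at (m, n) = (5, 0) (both sides equal sin(5) ≈ -0.9589), but fails at (m, n) = (5, 3) (LHS = sin(8) ≈ 0.9894, RHS = sin(5) + sin(3) ≈ -0.8178).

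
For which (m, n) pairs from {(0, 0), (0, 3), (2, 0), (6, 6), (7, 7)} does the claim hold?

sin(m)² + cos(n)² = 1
(0, 0), (6, 6), (7, 7)

Testing each pair:
(0, 0): LHS = 1, RHS = 1 → holds
(0, 3): LHS = cos(3)² ≈ 0.9801, RHS = 1 → fails
(2, 0): LHS = sin(2)² + 1 ≈ 1.827, RHS = 1 → fails
(6, 6): LHS = sin(6)² + cos(6)² = 1, RHS = 1 → holds
(7, 7): LHS = sin(7)² + cos(7)² = 1, RHS = 1 → holds

3 of 5 pairs satisfy the claim.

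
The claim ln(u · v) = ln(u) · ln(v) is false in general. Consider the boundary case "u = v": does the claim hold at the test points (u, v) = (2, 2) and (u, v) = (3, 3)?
At (2, 2): LHS = ln(4) ≈ 1.386 ≠ RHS = ln(2)² ≈ 0.4805
At (3, 3): LHS = ln(9) ≈ 2.197 ≠ RHS = ln(3)² ≈ 1.207

Answer: No, fails at both test points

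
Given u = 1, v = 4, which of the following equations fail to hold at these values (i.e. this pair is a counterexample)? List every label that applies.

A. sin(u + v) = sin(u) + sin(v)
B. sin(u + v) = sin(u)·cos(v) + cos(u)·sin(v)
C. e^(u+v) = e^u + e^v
Evaluating each claim at the given values:
A. LHS = sin(5) ≈ -0.9589, RHS = sin(4) + sin(1) ≈ 0.08467 → fails here (LHS ≠ RHS)
B. LHS = sin(5) ≈ -0.9589, RHS = sin(1)·cos(4) + sin(4)·cos(1) ≈ -0.9589 → holds here (LHS = RHS)
C. LHS = e^5 ≈ 148.4, RHS = e + e^4 ≈ 57.32 → fails here (LHS ≠ RHS)

Answer: A, C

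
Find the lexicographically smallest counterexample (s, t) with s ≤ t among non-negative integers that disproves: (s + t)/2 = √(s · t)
At (0, 0): both sides equal 0, so it holds there.

Substituting (0, 1) into the claim:
LHS = (0 + 1)/2 = 1/2
RHS = √(0 · 1) = 0

Since LHS ≠ RHS, this pair disproves the claim, and no lexicographically smaller pair (s ≤ t, non-negative integers) does.

For instance (2, 7) is also a counterexample (LHS = 9/2, RHS = √(14) ≈ 3.742), but it's lexicographically larger.

Answer: (s, t) = (0, 1)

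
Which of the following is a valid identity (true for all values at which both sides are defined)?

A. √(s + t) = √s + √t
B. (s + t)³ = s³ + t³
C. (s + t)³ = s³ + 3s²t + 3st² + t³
A: fails at (1, 2) — LHS = √(3) ≈ 1.732, RHS = 1 + √(2) ≈ 2.414.
B: fails at (2, 3) — LHS = 125, RHS = 35.
C: holds — e.g. at (1, 3), both sides equal 64.

Answer: C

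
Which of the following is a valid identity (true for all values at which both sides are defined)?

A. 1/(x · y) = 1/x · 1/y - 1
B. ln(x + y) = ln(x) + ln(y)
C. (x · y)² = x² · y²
A: fails at (1, 1) — LHS = 1, RHS = 0.
B: fails at (2, 3) — LHS = ln(5) ≈ 1.609, RHS = ln(2) + ln(3) ≈ 1.792.
C: holds — e.g. at (0, 1), both sides equal 0.

Answer: C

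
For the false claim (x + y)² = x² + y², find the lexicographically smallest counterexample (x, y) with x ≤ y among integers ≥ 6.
Substituting (6, 6) into the claim:
LHS = (6 + 6)² = 144
RHS = 6² + 6² = 72

Since LHS ≠ RHS, this pair disproves the claim, and no lexicographically smaller pair (x ≤ y, integers ≥ 6) does.

For instance (13, 13) is also a counterexample (LHS = 676, RHS = 338), but it's lexicographically larger.

Answer: (x, y) = (6, 6)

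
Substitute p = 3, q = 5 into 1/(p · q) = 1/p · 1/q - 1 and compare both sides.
LHS = 1/(3 · 5) = 1/15
RHS = 1/3 · 1/5 - 1 = -14/15

LHS ≠ RHS, so the equation does not hold here.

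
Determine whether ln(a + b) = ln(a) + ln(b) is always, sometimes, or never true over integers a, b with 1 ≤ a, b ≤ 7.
It holds at (a, b) = (2, 2) (both sides equal ln(4) ≈ 1.386), but fails at (a, b) = (3, 2) (LHS = ln(5) ≈ 1.609, RHS = ln(2) + ln(3) ≈ 1.792).

Answer: Sometimes true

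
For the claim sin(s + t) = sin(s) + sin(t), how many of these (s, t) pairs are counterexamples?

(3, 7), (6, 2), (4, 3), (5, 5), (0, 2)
Testing each pair:
(3, 7): LHS = sin(10) ≈ -0.544, RHS = sin(3) + sin(7) ≈ 0.7981 → counterexample
(6, 2): LHS = sin(8) ≈ 0.9894, RHS = sin(6) + sin(2) ≈ 0.6299 → counterexample
(4, 3): LHS = sin(7) ≈ 0.657, RHS = sin(4) + sin(3) ≈ -0.6157 → counterexample
(5, 5): LHS = sin(10) ≈ -0.544, RHS = 2·sin(5) ≈ -1.918 → counterexample
(0, 2): LHS = sin(2) ≈ 0.9093, RHS = sin(2) ≈ 0.9093 → satisfies claim

That makes 4 counterexamples.

Answer: 4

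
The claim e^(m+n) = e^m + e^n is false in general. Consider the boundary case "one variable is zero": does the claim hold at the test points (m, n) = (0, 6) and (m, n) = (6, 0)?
At (0, 6): LHS = e^6 ≈ 403.4 ≠ RHS = 1 + e^6 ≈ 404.4
At (6, 0): LHS = e^6 ≈ 403.4 ≠ RHS = 1 + e^6 ≈ 404.4

Answer: No, fails at both test points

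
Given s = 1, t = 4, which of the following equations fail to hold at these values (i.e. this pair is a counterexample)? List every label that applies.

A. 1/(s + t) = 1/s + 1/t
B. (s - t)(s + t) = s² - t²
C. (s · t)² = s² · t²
A

Evaluating each claim at the given values:
A. LHS = 1/5, RHS = 5/4 → fails here (LHS ≠ RHS)
B. LHS = -15, RHS = -15 → holds here (LHS = RHS)
C. LHS = 16, RHS = 16 → holds here (LHS = RHS)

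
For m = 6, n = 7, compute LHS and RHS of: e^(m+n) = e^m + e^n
LHS = e^(6+7) = e^13 ≈ 442413.4
RHS = e^6 + e^7 ≈ 1500

LHS ≠ RHS (they differ by about 440913.3), so the equation does not hold here.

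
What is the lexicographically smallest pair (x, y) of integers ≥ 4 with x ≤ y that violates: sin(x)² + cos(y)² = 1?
At (4, 4): both sides equal 1, so it holds there.

Substituting (4, 5) into the claim:
LHS = sin(4)² + cos(5)² ≈ 0.6532
RHS = 1

Since LHS ≠ RHS, this pair disproves the claim, and no lexicographically smaller pair (x ≤ y, integers ≥ 4) does.

For instance (9, 10) is also a counterexample (LHS = sin(9)² + cos(10)² ≈ 0.8739, RHS = 1), but it's lexicographically larger.

Answer: (x, y) = (4, 5)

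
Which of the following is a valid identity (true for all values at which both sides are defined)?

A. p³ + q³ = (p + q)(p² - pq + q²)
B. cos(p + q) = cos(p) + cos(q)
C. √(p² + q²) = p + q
A: holds — e.g. at (1, 4), both sides equal 65.
B: fails at (2, 4) — LHS = cos(6) ≈ 0.9602, RHS = cos(4) + cos(2) ≈ -1.07.
C: fails at (1, 5) — LHS = √(26) ≈ 5.099, RHS = 6.

Answer: A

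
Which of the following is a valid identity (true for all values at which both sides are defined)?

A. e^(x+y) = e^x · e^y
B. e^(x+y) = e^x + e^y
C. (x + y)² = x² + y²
A

A: holds — e.g. at (3, 5), both sides equal e^8 ≈ 2981.
B: fails at (3, 3) — LHS = e^6 ≈ 403.4, RHS = 2·e^3 ≈ 40.17.
C: fails at (4, 4) — LHS = 64, RHS = 32.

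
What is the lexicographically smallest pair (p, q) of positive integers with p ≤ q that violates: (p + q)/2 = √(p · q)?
(p, q) = (1, 2)

At (1, 1): both sides equal 1, so it holds there.

Substituting (1, 2) into the claim:
LHS = (1 + 2)/2 = 3/2
RHS = √(1 · 2) = √(2) ≈ 1.414

Since LHS ≠ RHS, this pair disproves the claim, and no lexicographically smaller pair (p ≤ q, positive integers) does.

For instance (5, 6) is also a counterexample (LHS = 11/2, RHS = √(30) ≈ 5.477), but it's lexicographically larger.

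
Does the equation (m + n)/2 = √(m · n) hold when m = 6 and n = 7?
Substituting m = 6, n = 7:

LHS = (6 + 7)/2 = 13/2
RHS = √(6 · 7) = √(42) ≈ 6.481

LHS ≠ RHS, so the equation does not hold at this point.

Answer: Fails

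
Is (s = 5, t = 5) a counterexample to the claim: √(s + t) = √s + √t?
Substituting s = 5, t = 5:
LHS = √(5 + 5) = √(10) ≈ 3.162
RHS = √5 + √5 = 2·√(5) ≈ 4.472

Since LHS ≠ RHS, this pair disproves the claim.

Answer: Yes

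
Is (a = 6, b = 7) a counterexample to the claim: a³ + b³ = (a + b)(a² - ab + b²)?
Substituting a = 6, b = 7:
LHS = 6³ + 7³ = 559
RHS = (6 + 7)(6² - 6·7 + 7²) = 559

The sides agree, so this pair does not disprove the claim.

Answer: No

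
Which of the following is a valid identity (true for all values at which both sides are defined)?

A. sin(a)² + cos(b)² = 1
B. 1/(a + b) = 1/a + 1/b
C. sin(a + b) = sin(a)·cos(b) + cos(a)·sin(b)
A: fails at (2, 7) — LHS = cos(7)² + sin(2)² ≈ 1.395, RHS = 1.
B: fails at (4, 4) — LHS = 1/8, RHS = 1/2.
C: holds — e.g. at (4, 5), both sides equal sin(9) ≈ 0.4121.

Answer: C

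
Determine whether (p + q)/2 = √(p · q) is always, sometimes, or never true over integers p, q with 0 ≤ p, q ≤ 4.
It holds at (p, q) = (2, 2) (both sides equal 2), but fails at (p, q) = (2, 1) (LHS = 3/2, RHS = √(2) ≈ 1.414).

Answer: Sometimes true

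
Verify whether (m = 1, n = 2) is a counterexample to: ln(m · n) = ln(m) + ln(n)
Substituting m = 1, n = 2:
LHS = ln(1 · 2) = ln(2) ≈ 0.6931
RHS = ln(1) + ln(2) = ln(2) ≈ 0.6931

The sides agree, so this pair does not disprove the claim.

Answer: No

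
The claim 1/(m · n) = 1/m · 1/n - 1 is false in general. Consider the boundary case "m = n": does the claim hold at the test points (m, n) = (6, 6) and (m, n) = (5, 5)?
No, fails at both test points

At (6, 6): LHS = 1/36 ≠ RHS = -35/36
At (5, 5): LHS = 1/25 ≠ RHS = -24/25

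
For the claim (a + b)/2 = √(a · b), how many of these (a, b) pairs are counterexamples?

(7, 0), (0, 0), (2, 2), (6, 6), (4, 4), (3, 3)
Testing each pair:
(7, 0): LHS = 7/2, RHS = 0 → counterexample
(0, 0): LHS = 0, RHS = 0 → satisfies claim
(2, 2): LHS = 2, RHS = 2 → satisfies claim
(6, 6): LHS = 6, RHS = 6 → satisfies claim
(4, 4): LHS = 4, RHS = 4 → satisfies claim
(3, 3): LHS = 3, RHS = 3 → satisfies claim

That makes 1 counterexample.

Answer: 1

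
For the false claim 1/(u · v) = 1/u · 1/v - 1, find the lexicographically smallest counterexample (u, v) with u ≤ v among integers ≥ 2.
(u, v) = (2, 2)

Substituting (2, 2) into the claim:
LHS = 1/(2 · 2) = 1/4
RHS = 1/2 · 1/2 - 1 = -3/4

Since LHS ≠ RHS, this pair disproves the claim, and no lexicographically smaller pair (u ≤ v, integers ≥ 2) does.

For instance (3, 3) is also a counterexample (LHS = 1/9, RHS = -8/9), but it's lexicographically larger.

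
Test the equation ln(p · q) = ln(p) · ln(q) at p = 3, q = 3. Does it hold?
Fails

Substituting p = 3, q = 3:

LHS = ln(3 · 3) = ln(9) ≈ 2.197
RHS = ln(3) · ln(3) = ln(3)² ≈ 1.207

LHS ≠ RHS, so the equation does not hold at this point.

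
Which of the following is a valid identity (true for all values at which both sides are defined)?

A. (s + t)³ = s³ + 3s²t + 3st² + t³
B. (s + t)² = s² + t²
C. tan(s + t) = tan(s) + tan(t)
A: holds — e.g. at (2, 2), both sides equal 64.
B: fails at (2, 5) — LHS = 49, RHS = 29.
C: fails at (3, 5) — LHS = tan(8) ≈ -6.8, RHS = tan(5) + tan(3) ≈ -3.523.

Answer: A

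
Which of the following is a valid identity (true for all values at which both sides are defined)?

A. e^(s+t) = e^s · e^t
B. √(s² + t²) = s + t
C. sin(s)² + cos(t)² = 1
A: holds — e.g. at (2, 5), both sides equal e^7 ≈ 1097.
B: fails at (3, 4) — LHS = 5, RHS = 7.
C: fails at (3, 5) — LHS = sin(3)² + cos(5)² ≈ 0.1004, RHS = 1.

Answer: A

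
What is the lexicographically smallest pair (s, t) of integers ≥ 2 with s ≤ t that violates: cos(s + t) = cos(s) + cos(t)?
(s, t) = (2, 2)

Substituting (2, 2) into the claim:
LHS = cos(2 + 2) = cos(4) ≈ -0.6536
RHS = cos(2) + cos(2) = 2·cos(2) ≈ -0.8323

Since LHS ≠ RHS, this pair disproves the claim, and no lexicographically smaller pair (s ≤ t, integers ≥ 2) does.

For instance (2, 7) is also a counterexample (LHS = cos(9) ≈ -0.9111, RHS = cos(2) + cos(7) ≈ 0.3378), but it's lexicographically larger.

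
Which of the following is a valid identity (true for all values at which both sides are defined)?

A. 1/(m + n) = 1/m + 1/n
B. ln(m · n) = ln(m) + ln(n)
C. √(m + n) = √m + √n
B

A: fails at (1, 3) — LHS = 1/4, RHS = 4/3.
B: holds — e.g. at (2, 7), both sides equal ln(14) ≈ 2.639.
C: fails at (3, 5) — LHS = 2·√(2) ≈ 2.828, RHS = √(3) + √(5) ≈ 3.968.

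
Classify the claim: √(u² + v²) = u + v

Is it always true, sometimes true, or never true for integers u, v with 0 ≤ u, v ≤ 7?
Sometimes true

It holds at (u, v) = (0, 3) (both sides equal 3), but fails at (u, v) = (2, 6) (LHS = 2·√(10) ≈ 6.325, RHS = 8).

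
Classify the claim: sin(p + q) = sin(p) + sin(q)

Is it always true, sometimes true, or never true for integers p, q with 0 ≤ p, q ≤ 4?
It holds at (p, q) = (0, 0) (both sides equal 0), but fails at (p, q) = (4, 4) (LHS = sin(8) ≈ 0.9894, RHS = 2·sin(4) ≈ -1.514).

Answer: Sometimes true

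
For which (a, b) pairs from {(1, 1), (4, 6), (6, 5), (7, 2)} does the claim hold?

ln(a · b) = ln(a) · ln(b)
(1, 1)

Testing each pair:
(1, 1): LHS = 0, RHS = 0 → holds
(4, 6): LHS = ln(24) ≈ 3.178, RHS = ln(4)·ln(6) ≈ 2.484 → fails
(6, 5): LHS = ln(30) ≈ 3.401, RHS = ln(5)·ln(6) ≈ 2.884 → fails
(7, 2): LHS = ln(14) ≈ 2.639, RHS = ln(2)·ln(7) ≈ 1.349 → fails

1 of 4 pairs satisfies the claim.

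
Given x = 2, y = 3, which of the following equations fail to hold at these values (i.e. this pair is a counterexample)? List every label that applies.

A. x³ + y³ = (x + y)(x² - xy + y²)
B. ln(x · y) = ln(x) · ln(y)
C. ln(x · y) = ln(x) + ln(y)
B

Evaluating each claim at the given values:
A. LHS = 35, RHS = 35 → holds here (LHS = RHS)
B. LHS = ln(6) ≈ 1.792, RHS = ln(2)·ln(3) ≈ 0.7615 → fails here (LHS ≠ RHS)
C. LHS = ln(6) ≈ 1.792, RHS = ln(2) + ln(3) ≈ 1.792 → holds here (LHS = RHS)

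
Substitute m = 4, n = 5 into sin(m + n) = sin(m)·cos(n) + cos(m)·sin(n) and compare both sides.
LHS = sin(4 + 5) = sin(9) ≈ 0.4121
RHS = sin(4)·cos(5) + cos(4)·sin(5) = sin(4)·cos(5) + sin(5)·cos(4) ≈ 0.4121

LHS = RHS: the two sides agree.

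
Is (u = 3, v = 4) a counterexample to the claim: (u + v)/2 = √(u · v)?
Substituting u = 3, v = 4:
LHS = (3 + 4)/2 = 7/2
RHS = √(3 · 4) = 2·√(3) ≈ 3.464

Since LHS ≠ RHS, this pair disproves the claim.

Answer: Yes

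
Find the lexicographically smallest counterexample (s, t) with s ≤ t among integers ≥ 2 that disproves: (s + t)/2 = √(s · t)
At (2, 2): both sides equal 2, so it holds there.

Substituting (2, 3) into the claim:
LHS = (2 + 3)/2 = 5/2
RHS = √(2 · 3) = √(6) ≈ 2.449

Since LHS ≠ RHS, this pair disproves the claim, and no lexicographically smaller pair (s ≤ t, integers ≥ 2) does.

For instance (2, 8) is also a counterexample (LHS = 5, RHS = 4), but it's lexicographically larger.

Answer: (s, t) = (2, 3)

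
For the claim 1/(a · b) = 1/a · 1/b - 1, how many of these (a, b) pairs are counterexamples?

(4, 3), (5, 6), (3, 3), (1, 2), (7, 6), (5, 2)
6

Testing each pair:
(4, 3): LHS = 1/12, RHS = -11/12 → counterexample
(5, 6): LHS = 1/30, RHS = -29/30 → counterexample
(3, 3): LHS = 1/9, RHS = -8/9 → counterexample
(1, 2): LHS = 1/2, RHS = -1/2 → counterexample
(7, 6): LHS = 1/42, RHS = -41/42 → counterexample
(5, 2): LHS = 1/10, RHS = -9/10 → counterexample

That makes 6 counterexamples.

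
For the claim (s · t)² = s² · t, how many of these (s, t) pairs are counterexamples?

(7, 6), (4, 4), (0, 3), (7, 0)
Testing each pair:
(7, 6): LHS = 1764, RHS = 294 → counterexample
(4, 4): LHS = 256, RHS = 64 → counterexample
(0, 3): LHS = 0, RHS = 0 → satisfies claim
(7, 0): LHS = 0, RHS = 0 → satisfies claim

That makes 2 counterexamples.

Answer: 2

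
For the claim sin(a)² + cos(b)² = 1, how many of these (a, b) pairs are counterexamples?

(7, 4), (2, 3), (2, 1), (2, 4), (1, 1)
Testing each pair:
(7, 4): LHS = cos(4)² + sin(7)² ≈ 0.8589, RHS = 1 → counterexample
(2, 3): LHS = sin(2)² + cos(3)² ≈ 1.807, RHS = 1 → counterexample
(2, 1): LHS = cos(1)² + sin(2)² ≈ 1.119, RHS = 1 → counterexample
(2, 4): LHS = cos(4)² + sin(2)² ≈ 1.254, RHS = 1 → counterexample
(1, 1): LHS = cos(1)² + sin(1)² = 1, RHS = 1 → satisfies claim

That makes 4 counterexamples.

Answer: 4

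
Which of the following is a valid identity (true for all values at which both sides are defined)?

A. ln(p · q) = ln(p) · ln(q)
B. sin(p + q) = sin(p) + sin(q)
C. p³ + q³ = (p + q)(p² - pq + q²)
C

A: fails at (6, 7) — LHS = ln(42) ≈ 3.738, RHS = ln(6)·ln(7) ≈ 3.487.
B: fails at (1, 3) — LHS = sin(4) ≈ -0.7568, RHS = sin(3) + sin(1) ≈ 0.9826.
C: holds — e.g. at (2, 3), both sides equal 35.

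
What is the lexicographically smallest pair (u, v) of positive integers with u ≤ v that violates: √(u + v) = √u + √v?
(u, v) = (1, 1)

Substituting (1, 1) into the claim:
LHS = √(1 + 1) = √(2) ≈ 1.414
RHS = √1 + √1 = 2

Since LHS ≠ RHS, this pair disproves the claim, and no lexicographically smaller pair (u ≤ v, positive integers) does.

For instance (5, 7) is also a counterexample (LHS = 2·√(3) ≈ 3.464, RHS = √(5) + √(7) ≈ 4.882), but it's lexicographically larger.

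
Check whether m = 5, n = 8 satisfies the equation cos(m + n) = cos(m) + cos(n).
Fails

Substituting m = 5, n = 8:

LHS = cos(5 + 8) = cos(13) ≈ 0.9074
RHS = cos(5) + cos(8) ≈ 0.1382

LHS ≠ RHS, so the equation does not hold at this point.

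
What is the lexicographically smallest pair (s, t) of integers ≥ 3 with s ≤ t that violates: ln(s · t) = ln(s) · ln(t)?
(s, t) = (3, 3)

Substituting (3, 3) into the claim:
LHS = ln(3 · 3) = ln(9) ≈ 2.197
RHS = ln(3) · ln(3) = ln(3)² ≈ 1.207

Since LHS ≠ RHS, this pair disproves the claim, and no lexicographically smaller pair (s ≤ t, integers ≥ 3) does.

For instance (8, 8) is also a counterexample (LHS = ln(64) ≈ 4.159, RHS = ln(8)² ≈ 4.324), but it's lexicographically larger.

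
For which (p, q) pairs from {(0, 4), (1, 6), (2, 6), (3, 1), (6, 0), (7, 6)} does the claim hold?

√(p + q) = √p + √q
(0, 4), (6, 0)

Testing each pair:
(0, 4): LHS = 2, RHS = 2 → holds
(1, 6): LHS = √(7) ≈ 2.646, RHS = 1 + √(6) ≈ 3.449 → fails
(2, 6): LHS = 2·√(2) ≈ 2.828, RHS = √(2) + √(6) ≈ 3.864 → fails
(3, 1): LHS = 2, RHS = 1 + √(3) ≈ 2.732 → fails
(6, 0): LHS = √(6) ≈ 2.449, RHS = √(6) ≈ 2.449 → holds
(7, 6): LHS = √(13) ≈ 3.606, RHS = √(6) + √(7) ≈ 5.095 → fails

2 of 6 pairs satisfy the claim.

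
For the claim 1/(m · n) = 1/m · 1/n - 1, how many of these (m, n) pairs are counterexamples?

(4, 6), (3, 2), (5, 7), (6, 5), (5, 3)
Testing each pair:
(4, 6): LHS = 1/24, RHS = -23/24 → counterexample
(3, 2): LHS = 1/6, RHS = -5/6 → counterexample
(5, 7): LHS = 1/35, RHS = -34/35 → counterexample
(6, 5): LHS = 1/30, RHS = -29/30 → counterexample
(5, 3): LHS = 1/15, RHS = -14/15 → counterexample

That makes 5 counterexamples.

Answer: 5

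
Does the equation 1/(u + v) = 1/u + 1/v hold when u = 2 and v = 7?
Substituting u = 2, v = 7:

LHS = 1/(2 + 7) = 1/9
RHS = 1/2 + 1/7 = 9/14

LHS ≠ RHS, so the equation does not hold at this point.

Answer: Fails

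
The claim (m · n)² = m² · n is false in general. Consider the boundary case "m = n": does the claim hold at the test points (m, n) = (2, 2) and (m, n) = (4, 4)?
No, fails at both test points

At (2, 2): LHS = 16 ≠ RHS = 8
At (4, 4): LHS = 256 ≠ RHS = 64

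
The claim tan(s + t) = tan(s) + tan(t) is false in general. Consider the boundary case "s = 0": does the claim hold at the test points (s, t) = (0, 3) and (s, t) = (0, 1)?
Yes, holds at both test points

At (0, 3): LHS = tan(3) ≈ -0.1425, RHS = tan(3) ≈ -0.1425 → equal
At (0, 1): LHS = tan(1) ≈ 1.557, RHS = tan(1) ≈ 1.557 → equal

So the claim does hold at both of these boundary points, even though it is not an identity.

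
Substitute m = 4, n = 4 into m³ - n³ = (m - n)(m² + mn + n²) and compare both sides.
LHS = 4³ - 4³ = 0
RHS = (4 - 4)(4² + 4·4 + 4²) = 0

LHS = RHS: the two sides agree.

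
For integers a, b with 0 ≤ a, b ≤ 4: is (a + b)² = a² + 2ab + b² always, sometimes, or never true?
Always true

The identity holds for every pair in the range. For instance at (a, b) = (1, 1): both sides equal 4.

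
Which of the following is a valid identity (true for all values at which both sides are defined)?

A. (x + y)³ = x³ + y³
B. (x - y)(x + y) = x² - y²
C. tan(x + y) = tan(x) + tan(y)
B

A: fails at (1, 5) — LHS = 216, RHS = 126.
B: holds — e.g. at (1, 4), both sides equal -15.
C: fails at (2, 2) — LHS = tan(4) ≈ 1.158, RHS = 2·tan(2) ≈ -4.37.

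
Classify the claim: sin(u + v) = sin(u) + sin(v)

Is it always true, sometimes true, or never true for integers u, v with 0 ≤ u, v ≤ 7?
It holds at (u, v) = (3, 0) (both sides equal sin(3) ≈ 0.1411), but fails at (u, v) = (6, 3) (LHS = sin(9) ≈ 0.4121, RHS = sin(6) + sin(3) ≈ -0.1383).

Answer: Sometimes true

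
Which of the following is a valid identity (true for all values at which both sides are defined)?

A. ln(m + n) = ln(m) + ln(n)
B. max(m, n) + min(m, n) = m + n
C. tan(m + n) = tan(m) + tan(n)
B

A: fails at (2, 3) — LHS = ln(5) ≈ 1.609, RHS = ln(2) + ln(3) ≈ 1.792.
B: holds — e.g. at (4, 5), both sides equal 9.
C: fails at (3, 7) — LHS = tan(10) ≈ 0.6484, RHS = tan(3) + tan(7) ≈ 0.7289.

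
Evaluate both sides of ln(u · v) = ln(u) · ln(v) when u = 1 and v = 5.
LHS = ln(1 · 5) = ln(5) ≈ 1.609
RHS = ln(1) · ln(5) = 0

LHS ≠ RHS (they differ by about 1.609), so the equation does not hold here.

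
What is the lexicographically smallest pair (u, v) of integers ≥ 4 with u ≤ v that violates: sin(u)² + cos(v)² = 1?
(u, v) = (4, 5)

Substituting (4, 5) into the claim:
LHS = sin(4)² + cos(5)² ≈ 0.6532
RHS = 1

Since LHS ≠ RHS, this pair disproves the claim, and no lexicographically smaller pair (u ≤ v, integers ≥ 4) does.

For instance (5, 7) is also a counterexample (LHS = cos(7)² + sin(5)² ≈ 1.488, RHS = 1), but it's lexicographically larger.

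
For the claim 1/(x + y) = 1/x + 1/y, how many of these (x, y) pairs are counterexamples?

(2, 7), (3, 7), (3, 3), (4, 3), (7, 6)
5

Testing each pair:
(2, 7): LHS = 1/9, RHS = 9/14 → counterexample
(3, 7): LHS = 1/10, RHS = 10/21 → counterexample
(3, 3): LHS = 1/6, RHS = 2/3 → counterexample
(4, 3): LHS = 1/7, RHS = 7/12 → counterexample
(7, 6): LHS = 1/13, RHS = 13/42 → counterexample

That makes 5 counterexamples.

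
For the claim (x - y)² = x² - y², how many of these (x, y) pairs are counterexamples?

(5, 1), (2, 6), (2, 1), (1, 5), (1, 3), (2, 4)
Testing each pair:
(5, 1): LHS = 16, RHS = 24 → counterexample
(2, 6): LHS = 16, RHS = -32 → counterexample
(2, 1): LHS = 1, RHS = 3 → counterexample
(1, 5): LHS = 16, RHS = -24 → counterexample
(1, 3): LHS = 4, RHS = -8 → counterexample
(2, 4): LHS = 4, RHS = -12 → counterexample

That makes 6 counterexamples.

Answer: 6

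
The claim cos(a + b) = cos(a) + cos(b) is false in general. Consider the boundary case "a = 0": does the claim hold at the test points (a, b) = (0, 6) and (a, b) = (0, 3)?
No, fails at both test points

At (0, 6): LHS = cos(6) ≈ 0.9602 ≠ RHS = cos(6) + 1 ≈ 1.96
At (0, 3): LHS = cos(3) ≈ -0.99 ≠ RHS = cos(3) + 1 ≈ 0.01001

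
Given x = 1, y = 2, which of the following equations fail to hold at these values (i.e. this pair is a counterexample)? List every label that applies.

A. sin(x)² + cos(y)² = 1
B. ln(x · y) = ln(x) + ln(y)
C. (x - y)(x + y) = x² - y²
A

Evaluating each claim at the given values:
A. LHS = cos(2)² + sin(1)² ≈ 0.8813, RHS = 1 → fails here (LHS ≠ RHS)
B. LHS = ln(2) ≈ 0.6931, RHS = ln(2) ≈ 0.6931 → holds here (LHS = RHS)
C. LHS = -3, RHS = -3 → holds here (LHS = RHS)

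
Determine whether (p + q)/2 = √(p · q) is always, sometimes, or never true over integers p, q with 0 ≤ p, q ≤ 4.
It holds at (p, q) = (0, 0) (both sides equal 0), but fails at (p, q) = (2, 4) (LHS = 3, RHS = 2·√(2) ≈ 2.828).

Answer: Sometimes true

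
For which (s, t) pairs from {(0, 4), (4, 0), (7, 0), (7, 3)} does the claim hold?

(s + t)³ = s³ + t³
Testing each pair:
(0, 4): LHS = 64, RHS = 64 → holds
(4, 0): LHS = 64, RHS = 64 → holds
(7, 0): LHS = 343, RHS = 343 → holds
(7, 3): LHS = 1000, RHS = 370 → fails

3 of 4 pairs satisfy the claim.

Answer: (0, 4), (4, 0), (7, 0)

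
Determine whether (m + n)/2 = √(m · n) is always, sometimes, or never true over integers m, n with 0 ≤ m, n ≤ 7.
It holds at (m, n) = (4, 4) (both sides equal 4), but fails at (m, n) = (6, 7) (LHS = 13/2, RHS = √(42) ≈ 6.481).

Answer: Sometimes true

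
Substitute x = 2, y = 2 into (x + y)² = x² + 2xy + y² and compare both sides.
LHS = (2 + 2)² = 16
RHS = 2² + 2·2·2 + 2² = 16

LHS = RHS: the two sides agree.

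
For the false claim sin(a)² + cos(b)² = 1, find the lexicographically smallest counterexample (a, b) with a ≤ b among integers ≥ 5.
(a, b) = (5, 6)

At (5, 5): both sides equal 1, so it holds there.

Substituting (5, 6) into the claim:
LHS = sin(5)² + cos(6)² ≈ 1.841
RHS = 1

Since LHS ≠ RHS, this pair disproves the claim, and no lexicographically smaller pair (a ≤ b, integers ≥ 5) does.

For instance (11, 12) is also a counterexample (LHS = cos(12)² + sin(11)² ≈ 1.712, RHS = 1), but it's lexicographically larger.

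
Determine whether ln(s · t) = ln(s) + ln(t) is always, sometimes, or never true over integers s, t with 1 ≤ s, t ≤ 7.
The identity holds for every pair in the range. For instance at (s, t) = (5, 6): both sides equal ln(30) ≈ 3.401.

Answer: Always true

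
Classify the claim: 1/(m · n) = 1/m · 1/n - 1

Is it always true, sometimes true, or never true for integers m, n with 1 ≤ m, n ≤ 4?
Never true

The claim fails for every pair in the range. For instance at (m, n) = (3, 4): LHS = 1/12, RHS = -11/12.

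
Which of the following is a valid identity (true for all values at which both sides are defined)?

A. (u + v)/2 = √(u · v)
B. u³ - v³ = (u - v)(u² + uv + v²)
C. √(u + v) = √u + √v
B

A: fails at (2, 7) — LHS = 9/2, RHS = √(14) ≈ 3.742.
B: holds — e.g. at (2, 7), both sides equal -335.
C: fails at (3, 3) — LHS = √(6) ≈ 2.449, RHS = 2·√(3) ≈ 3.464.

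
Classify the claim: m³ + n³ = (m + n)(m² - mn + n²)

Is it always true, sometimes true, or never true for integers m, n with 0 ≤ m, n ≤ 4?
Always true

The identity holds for every pair in the range. For instance at (m, n) = (0, 0): both sides equal 0.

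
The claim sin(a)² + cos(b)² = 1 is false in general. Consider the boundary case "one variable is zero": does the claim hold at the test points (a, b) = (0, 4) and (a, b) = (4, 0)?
No, fails at both test points

At (0, 4): LHS = cos(4)² ≈ 0.4272 ≠ RHS = 1
At (4, 0): LHS = sin(4)² + 1 ≈ 1.573 ≠ RHS = 1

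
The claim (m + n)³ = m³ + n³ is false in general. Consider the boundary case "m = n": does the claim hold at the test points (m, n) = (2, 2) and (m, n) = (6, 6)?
No, fails at both test points

At (2, 2): LHS = 64 ≠ RHS = 16
At (6, 6): LHS = 1728 ≠ RHS = 432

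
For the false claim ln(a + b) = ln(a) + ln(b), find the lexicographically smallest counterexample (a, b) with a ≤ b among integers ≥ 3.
Substituting (3, 3) into the claim:
LHS = ln(3 + 3) = ln(6) ≈ 1.792
RHS = ln(3) + ln(3) = 2·ln(3) ≈ 2.197

Since LHS ≠ RHS, this pair disproves the claim, and no lexicographically smaller pair (a ≤ b, integers ≥ 3) does.

For instance (6, 8) is also a counterexample (LHS = ln(14) ≈ 2.639, RHS = ln(6) + ln(8) ≈ 3.871), but it's lexicographically larger.

Answer: (a, b) = (3, 3)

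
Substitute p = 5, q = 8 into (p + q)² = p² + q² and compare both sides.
LHS = (5 + 8)² = 169
RHS = 5² + 8² = 89

LHS ≠ RHS, so the equation does not hold here.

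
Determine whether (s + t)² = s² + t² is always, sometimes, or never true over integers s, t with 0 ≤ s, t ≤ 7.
It holds at (s, t) = (0, 7) (both sides equal 49), but fails at (s, t) = (1, 2) (LHS = 9, RHS = 5).

Answer: Sometimes true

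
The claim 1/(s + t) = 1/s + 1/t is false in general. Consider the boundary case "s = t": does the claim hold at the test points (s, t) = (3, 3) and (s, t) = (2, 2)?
At (3, 3): LHS = 1/6 ≠ RHS = 2/3
At (2, 2): LHS = 1/4 ≠ RHS = 1

Answer: No, fails at both test points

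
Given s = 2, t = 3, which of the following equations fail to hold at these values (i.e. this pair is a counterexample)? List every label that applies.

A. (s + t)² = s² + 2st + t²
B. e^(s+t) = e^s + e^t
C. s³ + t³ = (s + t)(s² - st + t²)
Evaluating each claim at the given values:
A. LHS = 25, RHS = 25 → holds here (LHS = RHS)
B. LHS = e^5 ≈ 148.4, RHS = e^2 + e^3 ≈ 27.47 → fails here (LHS ≠ RHS)
C. LHS = 35, RHS = 35 → holds here (LHS = RHS)

Answer: B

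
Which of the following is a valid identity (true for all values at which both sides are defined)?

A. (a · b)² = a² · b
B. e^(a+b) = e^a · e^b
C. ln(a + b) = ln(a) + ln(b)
B

A: fails at (6, 7) — LHS = 1764, RHS = 252.
B: holds — e.g. at (2, 7), both sides equal e^9 ≈ 8103.
C: fails at (4, 4) — LHS = ln(8) ≈ 2.079, RHS = 2·ln(4) ≈ 2.773.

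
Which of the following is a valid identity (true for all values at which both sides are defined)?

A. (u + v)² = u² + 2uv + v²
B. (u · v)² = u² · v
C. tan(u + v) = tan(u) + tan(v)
A: holds — e.g. at (1, 3), both sides equal 16.
B: fails at (2, 2) — LHS = 16, RHS = 8.
C: fails at (1, 1) — LHS = tan(2) ≈ -2.185, RHS = 2·tan(1) ≈ 3.115.

Answer: A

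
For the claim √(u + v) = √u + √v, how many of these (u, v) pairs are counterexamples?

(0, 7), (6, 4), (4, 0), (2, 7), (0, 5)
Testing each pair:
(0, 7): LHS = √(7) ≈ 2.646, RHS = √(7) ≈ 2.646 → satisfies claim
(6, 4): LHS = √(10) ≈ 3.162, RHS = 2 + √(6) ≈ 4.449 → counterexample
(4, 0): LHS = 2, RHS = 2 → satisfies claim
(2, 7): LHS = 3, RHS = √(2) + √(7) ≈ 4.06 → counterexample
(0, 5): LHS = √(5) ≈ 2.236, RHS = √(5) ≈ 2.236 → satisfies claim

That makes 2 counterexamples.

Answer: 2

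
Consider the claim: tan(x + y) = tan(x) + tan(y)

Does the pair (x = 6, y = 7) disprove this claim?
Yes

Substituting x = 6, y = 7:
LHS = tan(6 + 7) = tan(13) ≈ 0.463
RHS = tan(6) + tan(7) ≈ 0.5804

Since LHS ≠ RHS, this pair disproves the claim.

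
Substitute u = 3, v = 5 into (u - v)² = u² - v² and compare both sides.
LHS = (3 - 5)² = 4
RHS = 3² - 5² = -16

LHS ≠ RHS, so the equation does not hold here.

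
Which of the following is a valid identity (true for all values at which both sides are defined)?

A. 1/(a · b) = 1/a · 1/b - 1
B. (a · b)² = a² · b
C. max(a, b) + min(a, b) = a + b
A: fails at (4, 4) — LHS = 1/16, RHS = -15/16.
B: fails at (2, 4) — LHS = 64, RHS = 16.
C: holds — e.g. at (5, 8), both sides equal 13.

Answer: C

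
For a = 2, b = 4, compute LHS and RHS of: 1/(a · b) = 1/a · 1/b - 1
LHS = 1/(2 · 4) = 1/8
RHS = 1/2 · 1/4 - 1 = -7/8

LHS ≠ RHS, so the equation does not hold here.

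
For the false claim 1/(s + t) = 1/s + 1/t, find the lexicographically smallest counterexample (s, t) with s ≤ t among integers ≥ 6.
(s, t) = (6, 6)

Substituting (6, 6) into the claim:
LHS = 1/(6 + 6) = 1/12
RHS = 1/6 + 1/6 = 1/3

Since LHS ≠ RHS, this pair disproves the claim, and no lexicographically smaller pair (s ≤ t, integers ≥ 6) does.

For instance (7, 11) is also a counterexample (LHS = 1/18, RHS = 18/77), but it's lexicographically larger.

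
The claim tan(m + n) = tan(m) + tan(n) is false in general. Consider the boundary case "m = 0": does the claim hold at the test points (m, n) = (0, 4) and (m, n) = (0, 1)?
Yes, holds at both test points

At (0, 4): LHS = tan(4) ≈ 1.158, RHS = tan(4) ≈ 1.158 → equal
At (0, 1): LHS = tan(1) ≈ 1.557, RHS = tan(1) ≈ 1.557 → equal

So the claim does hold at both of these boundary points, even though it is not an identity.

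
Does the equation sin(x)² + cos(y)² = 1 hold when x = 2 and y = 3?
Fails

Substituting x = 2, y = 3:

LHS = sin(2)² + cos(3)² ≈ 1.807
RHS = 1

LHS ≠ RHS, so the equation does not hold at this point.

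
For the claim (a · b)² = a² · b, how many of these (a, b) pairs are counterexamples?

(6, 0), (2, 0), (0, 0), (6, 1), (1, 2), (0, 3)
1

Testing each pair:
(6, 0): LHS = 0, RHS = 0 → satisfies claim
(2, 0): LHS = 0, RHS = 0 → satisfies claim
(0, 0): LHS = 0, RHS = 0 → satisfies claim
(6, 1): LHS = 36, RHS = 36 → satisfies claim
(1, 2): LHS = 4, RHS = 2 → counterexample
(0, 3): LHS = 0, RHS = 0 → satisfies claim

That makes 1 counterexample.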